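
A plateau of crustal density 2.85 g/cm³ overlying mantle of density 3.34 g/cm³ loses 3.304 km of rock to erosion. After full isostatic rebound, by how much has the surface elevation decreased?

0.485 km

Rebound u = e ρ_c/ρ_m = 3.304 km × 2.85/3.34 = 2.819 km.
Net surface drop = e − u = 3.304 km − 2.819 km = e (ρ_m − ρ_c)/ρ_m = 0.485 km.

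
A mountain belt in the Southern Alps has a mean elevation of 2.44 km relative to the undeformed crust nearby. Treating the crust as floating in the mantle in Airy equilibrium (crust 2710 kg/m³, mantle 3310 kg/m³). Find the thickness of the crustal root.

11 km

By Archimedes' principle applied to the lithosphere: the weight of the topography is balanced by the buoyancy of the root, ρ_c h = (ρ_m − ρ_c) r.
r = h · ρ_c / (ρ_m − ρ_c) = 2.44 km × 2710 / (3310 − 2710) = 11 km.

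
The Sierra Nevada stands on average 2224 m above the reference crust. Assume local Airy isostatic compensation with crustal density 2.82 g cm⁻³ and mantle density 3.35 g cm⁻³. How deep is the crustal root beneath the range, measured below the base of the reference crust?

11800 m

Balancing pressure at the compensation depth: the weight of the topography is balanced by the buoyancy of the root, ρ_c h = (ρ_m − ρ_c) r.
r = h · ρ_c / (ρ_m − ρ_c) = 2224 m × 2.82 / (3.35 − 2.82) = 11800 m.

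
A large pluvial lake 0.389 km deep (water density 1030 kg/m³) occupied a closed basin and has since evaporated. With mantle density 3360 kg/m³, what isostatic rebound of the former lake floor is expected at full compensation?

0.119 km

u = d ρ_w/ρ_m = 0.389 km × 1030/3360 = 0.119 km.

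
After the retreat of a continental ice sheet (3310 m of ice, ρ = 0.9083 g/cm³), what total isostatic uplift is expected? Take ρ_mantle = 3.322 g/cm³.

Removing the load lets mantle flow back in; uplift u satisfies ρ_ice t = ρ_m u.
u = t ρ_ice/ρ_m = 3310 m × 0.9083/3.322 = 905 m.

905 m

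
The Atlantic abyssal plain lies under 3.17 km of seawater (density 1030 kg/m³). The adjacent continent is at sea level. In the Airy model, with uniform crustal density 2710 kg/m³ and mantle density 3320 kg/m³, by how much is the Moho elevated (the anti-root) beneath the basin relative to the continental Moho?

Isostatic balance requires: replacing crust with seawater at the top is compensated by replacing crust with mantle at the base: d (ρ_c − ρ_w) = a (ρ_m − ρ_c).
a = d (ρ_c − ρ_w)/(ρ_m − ρ_c) = 3.17 km × 1680/610 = 8.73 km.

8.73 km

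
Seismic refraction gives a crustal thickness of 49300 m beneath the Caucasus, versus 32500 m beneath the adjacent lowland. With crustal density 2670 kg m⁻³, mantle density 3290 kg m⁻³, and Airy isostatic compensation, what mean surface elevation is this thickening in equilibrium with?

3170 m

Excess crust Δ = 49300 m − 32500 m = 16800 m, split between elevation h and root r with h + r = Δ.
Airy balance ρ_c h = (ρ_m − ρ_c) r gives r = h ρ_c/(ρ_m − ρ_c), so h (1 + ρ_c/(ρ_m − ρ_c)) = Δ, i.e. h = Δ (ρ_m − ρ_c)/ρ_m.
h = 16800 m × 620/3290 = 3170 m.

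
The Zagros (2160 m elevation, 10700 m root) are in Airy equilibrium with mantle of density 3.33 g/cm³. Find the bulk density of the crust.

2.77 g/cm³

ρ_c h = (ρ_m − ρ_c) r → ρ_c (h + r) = ρ_m r → ρ_c = ρ_m r / (h + r).
ρ_c = 3.33 × 10700 m / (2160 m + 10700 m) = 2.77 g/cm³.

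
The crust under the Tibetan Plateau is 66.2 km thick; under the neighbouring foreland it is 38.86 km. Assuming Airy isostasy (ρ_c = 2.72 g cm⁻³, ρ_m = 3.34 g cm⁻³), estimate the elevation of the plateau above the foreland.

5.08 km

Excess crust Δ = 66.2 km − 38.86 km = 27.34 km, split between elevation h and root r with h + r = Δ.
Airy balance ρ_c h = (ρ_m − ρ_c) r gives r = h ρ_c/(ρ_m − ρ_c), so h (1 + ρ_c/(ρ_m − ρ_c)) = Δ, i.e. h = Δ (ρ_m − ρ_c)/ρ_m.
h = 27.34 km × 0.62/3.34 = 5.08 km.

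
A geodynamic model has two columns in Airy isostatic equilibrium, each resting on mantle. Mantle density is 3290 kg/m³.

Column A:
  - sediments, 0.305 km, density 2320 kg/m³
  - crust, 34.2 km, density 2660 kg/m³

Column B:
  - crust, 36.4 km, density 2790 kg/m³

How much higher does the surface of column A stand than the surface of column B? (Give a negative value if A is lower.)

1.11 km

For any compensation level in the mantle, the mantle terms cancel and isostasy reduces to e = (Σt_A − Σt_B) − (Σ(ρt)_A − Σ(ρt)_B) / ρ_m.
Σt_A = 34.505 km; Σt_B = 36.4 km; Σ(ρt)_A = 91679.6; Σ(ρt)_B = 101556 (in km·kg/m³).
e = (34.505 − 36.4) − (91679.6 − 101556) / 3290 = 1.11 km.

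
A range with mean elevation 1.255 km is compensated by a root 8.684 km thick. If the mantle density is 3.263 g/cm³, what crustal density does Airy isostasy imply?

2.85 g/cm³

ρ_c h = (ρ_m − ρ_c) r → ρ_c (h + r) = ρ_m r → ρ_c = ρ_m r / (h + r).
ρ_c = 3.263 × 8.684 km / (1.255 km + 8.684 km) = 2.85 g/cm³.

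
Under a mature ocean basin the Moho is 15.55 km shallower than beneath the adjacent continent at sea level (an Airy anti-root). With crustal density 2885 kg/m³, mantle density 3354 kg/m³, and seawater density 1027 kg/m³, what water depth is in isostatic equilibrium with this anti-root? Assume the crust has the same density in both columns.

3.93 km

Replacing a thickness d of crust by seawater at the top must be balanced by replacing crust with mantle at the base: d (ρ_c − ρ_w) = a (ρ_m − ρ_c).
d = a (ρ_m − ρ_c)/(ρ_c − ρ_w) = 15.55 km × 469/1858 = 3.93 km.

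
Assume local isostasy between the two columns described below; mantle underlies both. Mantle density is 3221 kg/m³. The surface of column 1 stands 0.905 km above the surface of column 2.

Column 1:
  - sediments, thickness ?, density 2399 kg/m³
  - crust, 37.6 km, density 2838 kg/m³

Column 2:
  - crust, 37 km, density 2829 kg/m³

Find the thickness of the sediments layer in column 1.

Take the compensation level at the base of the deeper column (depth z_c below the surface of column 1) and equate Σ ρ_i t_i down to z_c; mantle fills any gap and the z_c terms cancel.
Column 1: x×2399 + 37.6×2838 + (z_c − 37.6 − x)×3221
Column 2: 0.905×0 + 37×2829 + (z_c − 0.905 − 37)×3221
The z_c×3221 term appears on both sides and cancels. Collect the known terms of each column as K = Σ(ρt)_known − 3221 × (depth of known layers): K_1 = 106708.8 − 3221×37.6 = −14400.8; K_2 = 104673 − 3221×(0.905 + 37) = −17419.005.
Balance: K_1 − x×(3221 − 2399) = K_2, so x = (K_1 − K_2)/(3221 − 2399) = 3018.2/822 = 3.67 km.

3.67 km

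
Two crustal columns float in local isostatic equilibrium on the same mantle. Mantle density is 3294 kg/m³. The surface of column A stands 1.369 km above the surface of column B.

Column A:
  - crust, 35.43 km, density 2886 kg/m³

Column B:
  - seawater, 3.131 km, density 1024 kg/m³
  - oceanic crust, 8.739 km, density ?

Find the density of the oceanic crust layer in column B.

2970 kg/m³

Take the compensation level at the base of the deeper column (depth z_c below the surface of column A) and equate Σ ρ_i t_i down to z_c; mantle fills any gap and the z_c terms cancel.
Column A: 35.43×2886 + (z_c − 35.43)×3294
Column B: 1.369×0 + 3.131×1024 + 8.739×ρ + (z_c − 1.369 − 11.87)×3294
The z_c×3294 term appears on both sides and cancels. Collect the known terms of each column as K = Σ(ρt)_known − 3294 × (depth of known layers): K_A = 102250.98 − 3294×35.43 = −14455.44; K_B = 3206.144 − 3294×(1.369 + 11.87) = −40403.122.
Balance: K_A = K_B + 8.739×ρ, so ρ = (K_A − K_B)/8.739 = 25947.7/8.739 = 2970 kg/m³.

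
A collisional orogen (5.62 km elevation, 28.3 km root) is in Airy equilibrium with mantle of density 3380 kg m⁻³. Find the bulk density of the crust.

2820 kg m⁻³

ρ_c h = (ρ_m − ρ_c) r → ρ_c (h + r) = ρ_m r → ρ_c = ρ_m r / (h + r).
ρ_c = 3380 × 28.3 km / (5.62 km + 28.3 km) = 2820 kg m⁻³.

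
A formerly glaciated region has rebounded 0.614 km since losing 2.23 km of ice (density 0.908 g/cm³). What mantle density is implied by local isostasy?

3.3 g/cm³

ρ_m = ρ_ice t / u = 0.908 × 2.23 km/0.614 km = 3.3 g/cm³.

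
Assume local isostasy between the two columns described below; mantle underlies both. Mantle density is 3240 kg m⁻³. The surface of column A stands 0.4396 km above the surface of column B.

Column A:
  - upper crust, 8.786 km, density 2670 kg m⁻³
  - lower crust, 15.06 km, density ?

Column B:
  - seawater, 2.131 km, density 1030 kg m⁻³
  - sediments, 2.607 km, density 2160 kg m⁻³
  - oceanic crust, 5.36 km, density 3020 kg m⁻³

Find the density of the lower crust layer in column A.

2900 kg m⁻³

Take the compensation level at the base of the deeper column (depth z_c below the surface of column A) and equate Σ ρ_i t_i down to z_c; mantle fills any gap and the z_c terms cancel.
Column A: 8.786×2670 + 15.06×ρ + (z_c − 23.846)×3240
Column B: 0.4396×0 + 2.131×1030 + 2.607×2160 + 5.36×3020 + (z_c − 0.4396 − 10.098)×3240
The z_c×3240 term appears on both sides and cancels. Collect the known terms of each column as K = Σ(ρt)_known − 3240 × (depth of known layers): K_A = 23458.62 − 3240×23.846 = −53802.42; K_B = 24013.25 − 3240×(0.4396 + 10.098) = −10128.574.
Balance: K_A + 15.06×ρ = K_B, so ρ = (K_B − K_A)/15.06 = 43673.8/15.06 = 2900 kg m⁻³.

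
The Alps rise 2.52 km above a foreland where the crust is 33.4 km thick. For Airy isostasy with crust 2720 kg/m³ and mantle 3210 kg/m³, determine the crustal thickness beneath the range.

Root depth r = h ρ_c / (ρ_m − ρ_c) = 2.52 km × 2720 / 490 = 13.99 km.
Total thickness = T + h + r = 33.4 km + 2.52 km + 13.99 km = 49.9 km.

49.9 km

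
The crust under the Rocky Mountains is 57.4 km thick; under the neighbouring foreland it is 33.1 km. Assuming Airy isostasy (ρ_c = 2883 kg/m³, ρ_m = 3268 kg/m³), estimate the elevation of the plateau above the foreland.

Excess crust Δ = 57.4 km − 33.1 km = 24.3 km, split between elevation h and root r with h + r = Δ.
Airy balance ρ_c h = (ρ_m − ρ_c) r gives r = h ρ_c/(ρ_m − ρ_c), so h (1 + ρ_c/(ρ_m − ρ_c)) = Δ, i.e. h = Δ (ρ_m − ρ_c)/ρ_m.
h = 24.3 km × 385/3268 = 2.86 km.

2.86 km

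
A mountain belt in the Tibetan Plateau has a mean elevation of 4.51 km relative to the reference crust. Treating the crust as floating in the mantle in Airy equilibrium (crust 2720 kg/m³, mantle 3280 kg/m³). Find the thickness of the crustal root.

21.9 km

For local isostatic compensation: the weight of the topography is balanced by the buoyancy of the root, ρ_c h = (ρ_m − ρ_c) r.
r = h · ρ_c / (ρ_m − ρ_c) = 4.51 km × 2720 / (3280 − 2720) = 21.9 km.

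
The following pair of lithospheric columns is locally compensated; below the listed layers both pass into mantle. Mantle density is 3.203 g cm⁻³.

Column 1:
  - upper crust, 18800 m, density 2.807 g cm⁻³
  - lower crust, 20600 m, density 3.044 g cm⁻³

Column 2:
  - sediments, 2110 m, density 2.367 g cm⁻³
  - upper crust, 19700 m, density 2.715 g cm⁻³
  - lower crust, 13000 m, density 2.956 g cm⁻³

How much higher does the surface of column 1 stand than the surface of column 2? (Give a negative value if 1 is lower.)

For any compensation level in the mantle, the mantle terms cancel and isostasy reduces to e = (Σt_1 − Σt_2) − (Σ(ρt)_1 − Σ(ρt)_2) / ρ_m.
Σt_1 = 39400 m; Σt_2 = 34810 m; Σ(ρt)_1 = 115478; Σ(ρt)_2 = 96907.87 (in m·g cm⁻³).
e = (39400 − 34810) − (115478 − 96907.87) / 3.203 = −1210 m.

−1210 m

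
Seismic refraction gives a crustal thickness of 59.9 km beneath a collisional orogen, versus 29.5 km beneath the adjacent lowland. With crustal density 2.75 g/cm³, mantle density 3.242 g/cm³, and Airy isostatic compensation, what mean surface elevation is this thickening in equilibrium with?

Excess crust Δ = 59.9 km − 29.5 km = 30.4 km, split between elevation h and root r with h + r = Δ.
Airy balance ρ_c h = (ρ_m − ρ_c) r gives r = h ρ_c/(ρ_m − ρ_c), so h (1 + ρ_c/(ρ_m − ρ_c)) = Δ, i.e. h = Δ (ρ_m − ρ_c)/ρ_m.
h = 30.4 km × 0.492/3.242 = 4.61 km.

4.61 km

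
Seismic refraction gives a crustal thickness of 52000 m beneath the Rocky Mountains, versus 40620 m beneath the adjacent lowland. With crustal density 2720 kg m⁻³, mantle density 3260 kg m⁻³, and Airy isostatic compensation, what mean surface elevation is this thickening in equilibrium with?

1890 m

Excess crust Δ = 52000 m − 40620 m = 11380 m, split between elevation h and root r with h + r = Δ.
Airy balance ρ_c h = (ρ_m − ρ_c) r gives r = h ρ_c/(ρ_m − ρ_c), so h (1 + ρ_c/(ρ_m − ρ_c)) = Δ, i.e. h = Δ (ρ_m − ρ_c)/ρ_m.
h = 11380 m × 540/3260 = 1890 m.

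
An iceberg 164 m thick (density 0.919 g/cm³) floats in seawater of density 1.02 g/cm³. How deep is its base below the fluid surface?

Draft d = t ρ_obj/ρ_fluid = 164 m × 0.919/1.02 = 148 m.

148 m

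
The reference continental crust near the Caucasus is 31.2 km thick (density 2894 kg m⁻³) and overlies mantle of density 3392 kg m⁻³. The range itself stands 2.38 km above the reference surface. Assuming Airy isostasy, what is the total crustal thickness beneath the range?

Root depth r = h ρ_c / (ρ_m − ρ_c) = 2.38 km × 2894 / 498 = 13.83 km.
Total thickness = T + h + r = 31.2 km + 2.38 km + 13.83 km = 47.4 km.

47.4 km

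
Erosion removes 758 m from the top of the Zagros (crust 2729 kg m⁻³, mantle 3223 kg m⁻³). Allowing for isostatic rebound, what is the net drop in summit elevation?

Rebound u = e ρ_c/ρ_m = 758 m × 2729/3223 = 641.8 m.
Net surface drop = e − u = 758 m − 641.8 m = e (ρ_m − ρ_c)/ρ_m = 116 m.

116 m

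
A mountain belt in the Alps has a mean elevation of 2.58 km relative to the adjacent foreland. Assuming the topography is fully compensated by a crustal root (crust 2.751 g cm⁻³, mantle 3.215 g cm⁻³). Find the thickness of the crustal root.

15.3 km

By Archimedes' principle applied to the lithosphere: the weight of the topography is balanced by the buoyancy of the root, ρ_c h = (ρ_m − ρ_c) r.
r = h · ρ_c / (ρ_m − ρ_c) = 2.58 km × 2.751 / (3.215 − 2.751) = 15.3 km.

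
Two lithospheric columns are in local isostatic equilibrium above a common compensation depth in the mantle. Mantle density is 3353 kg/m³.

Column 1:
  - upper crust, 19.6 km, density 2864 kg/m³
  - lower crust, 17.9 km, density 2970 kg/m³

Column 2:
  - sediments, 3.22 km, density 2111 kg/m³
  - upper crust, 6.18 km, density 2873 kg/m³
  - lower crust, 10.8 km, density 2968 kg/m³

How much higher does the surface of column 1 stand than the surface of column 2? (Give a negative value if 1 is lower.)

1.59 km

For any compensation level in the mantle, the mantle terms cancel and isostasy reduces to e = (Σt_1 − Σt_2) − (Σ(ρt)_1 − Σ(ρt)_2) / ρ_m.
Σt_1 = 37.5 km; Σt_2 = 20.2 km; Σ(ρt)_1 = 109297.4; Σ(ρt)_2 = 56606.96 (in km·kg/m³).
e = (37.5 − 20.2) − (109297.4 − 56606.96) / 3353 = 1.59 km.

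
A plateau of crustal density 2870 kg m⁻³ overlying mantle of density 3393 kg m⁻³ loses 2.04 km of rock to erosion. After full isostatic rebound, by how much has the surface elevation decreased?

0.314 km

Rebound u = e ρ_c/ρ_m = 2.04 km × 2870/3393 = 1.726 km.
Net surface drop = e − u = 2.04 km − 1.726 km = e (ρ_m − ρ_c)/ρ_m = 0.314 km.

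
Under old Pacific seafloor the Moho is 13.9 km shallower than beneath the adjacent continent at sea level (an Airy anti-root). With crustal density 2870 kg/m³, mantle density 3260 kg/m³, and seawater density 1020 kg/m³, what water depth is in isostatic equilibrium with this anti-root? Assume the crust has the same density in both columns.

Replacing a thickness d of crust by seawater at the top must be balanced by replacing crust with mantle at the base: d (ρ_c − ρ_w) = a (ρ_m − ρ_c).
d = a (ρ_m − ρ_c)/(ρ_c − ρ_w) = 13.9 km × 390/1850 = 2.93 km.

2.93 km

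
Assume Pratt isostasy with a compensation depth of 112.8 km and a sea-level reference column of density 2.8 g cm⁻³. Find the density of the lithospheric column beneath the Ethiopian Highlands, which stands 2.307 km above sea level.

2.74 g cm⁻³

Pratt balance: ρ_ref D = ρ (D + h).
ρ = ρ_ref D/(D + h) = 2.8 × 112.8 km/(112.8 km + 2.307 km) = 2.74 g cm⁻³.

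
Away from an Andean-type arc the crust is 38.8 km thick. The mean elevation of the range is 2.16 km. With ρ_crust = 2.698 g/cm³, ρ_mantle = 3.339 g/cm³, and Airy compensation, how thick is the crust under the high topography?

50.1 km

Root depth r = h ρ_c / (ρ_m − ρ_c) = 2.16 km × 2.698 / 0.641 = 9.092 km.
Total thickness = T + h + r = 38.8 km + 2.16 km + 9.092 km = 50.1 km.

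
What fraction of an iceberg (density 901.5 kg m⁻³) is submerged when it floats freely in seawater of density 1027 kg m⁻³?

Submerged fraction = ρ_obj/ρ_fluid = 901.5/1027 = 0.878.

0.878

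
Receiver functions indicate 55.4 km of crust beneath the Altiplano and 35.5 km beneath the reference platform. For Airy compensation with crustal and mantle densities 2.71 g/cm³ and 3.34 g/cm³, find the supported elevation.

Excess crust Δ = 55.4 km − 35.5 km = 19.9 km, split between elevation h and root r with h + r = Δ.
Airy balance ρ_c h = (ρ_m − ρ_c) r gives r = h ρ_c/(ρ_m − ρ_c), so h (1 + ρ_c/(ρ_m − ρ_c)) = Δ, i.e. h = Δ (ρ_m − ρ_c)/ρ_m.
h = 19.9 km × 0.63/3.34 = 3.75 km.

3.75 km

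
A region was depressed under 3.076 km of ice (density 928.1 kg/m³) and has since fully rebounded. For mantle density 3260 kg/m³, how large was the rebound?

0.876 km

Removing the load lets mantle flow back in; uplift u satisfies ρ_ice t = ρ_m u.
u = t ρ_ice/ρ_m = 3.076 km × 928.1/3260 = 0.876 km.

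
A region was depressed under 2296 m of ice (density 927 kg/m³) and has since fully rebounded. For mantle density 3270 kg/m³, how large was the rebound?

651 m

Removing the load lets mantle flow back in; uplift u satisfies ρ_ice t = ρ_m u.
u = t ρ_ice/ρ_m = 2296 m × 927/3270 = 651 m.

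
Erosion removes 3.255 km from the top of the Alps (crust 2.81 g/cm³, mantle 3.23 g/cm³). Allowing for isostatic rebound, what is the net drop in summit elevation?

0.423 km

Rebound u = e ρ_c/ρ_m = 3.255 km × 2.81/3.23 = 2.832 km.
Net surface drop = e − u = 3.255 km − 2.832 km = e (ρ_m − ρ_c)/ρ_m = 0.423 km.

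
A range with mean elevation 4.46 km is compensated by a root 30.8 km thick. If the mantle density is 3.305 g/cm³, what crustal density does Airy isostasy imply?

2.89 g/cm³

ρ_c h = (ρ_m − ρ_c) r → ρ_c (h + r) = ρ_m r → ρ_c = ρ_m r / (h + r).
ρ_c = 3.305 × 30.8 km / (4.46 km + 30.8 km) = 2.89 g/cm³.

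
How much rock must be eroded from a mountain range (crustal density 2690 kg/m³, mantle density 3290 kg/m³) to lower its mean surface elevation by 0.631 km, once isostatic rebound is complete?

Net drop Δ = e − u = e − e ρ_c/ρ_m = e (ρ_m − ρ_c)/ρ_m.
e = Δ ρ_m/(ρ_m − ρ_c) = 0.631 km × 3290/600 = 3.46 km.

3.46 km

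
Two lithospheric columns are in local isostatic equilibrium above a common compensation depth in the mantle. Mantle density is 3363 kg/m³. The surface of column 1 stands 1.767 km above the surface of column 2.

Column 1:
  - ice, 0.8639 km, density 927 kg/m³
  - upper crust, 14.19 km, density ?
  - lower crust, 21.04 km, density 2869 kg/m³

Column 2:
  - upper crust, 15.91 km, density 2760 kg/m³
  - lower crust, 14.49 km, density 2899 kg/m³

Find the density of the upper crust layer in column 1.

2680 kg/m³

Take the compensation level at the base of the deeper column (depth z_c below the surface of column 1) and equate Σ ρ_i t_i down to z_c; mantle fills any gap and the z_c terms cancel.
Column 1: 0.8639×927 + 14.19×ρ + 21.04×2869 + (z_c − 36.0939)×3363
Column 2: 1.767×0 + 15.91×2760 + 14.49×2899 + (z_c − 1.767 − 30.4)×3363
The z_c×3363 term appears on both sides and cancels. Collect the known terms of each column as K = Σ(ρt)_known − 3363 × (depth of known layers): K_1 = 61164.5953 − 3363×36.0939 = −60219.1904; K_2 = 85918.11 − 3363×(1.767 + 30.4) = −22259.511.
Balance: K_1 + 14.19×ρ = K_2, so ρ = (K_2 − K_1)/14.19 = 37959.7/14.19 = 2680 kg/m³.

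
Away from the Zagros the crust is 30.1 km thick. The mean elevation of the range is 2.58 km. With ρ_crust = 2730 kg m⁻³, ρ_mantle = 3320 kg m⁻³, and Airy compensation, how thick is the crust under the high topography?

44.6 km

Root depth r = h ρ_c / (ρ_m − ρ_c) = 2.58 km × 2730 / 590 = 11.94 km.
Total thickness = T + h + r = 30.1 km + 2.58 km + 11.94 km = 44.6 km.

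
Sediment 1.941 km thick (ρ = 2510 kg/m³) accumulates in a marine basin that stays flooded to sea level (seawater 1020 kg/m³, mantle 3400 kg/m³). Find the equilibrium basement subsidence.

1.22 km

Submarine loading: the sediment displaces seawater, and the subsidence is in turn flooded, so s (ρ_m − ρ_w) = t (ρ_sed − ρ_w).
s = 1.941 km × (2510 − 1020) / (3400 − 1020) = 1.22 km.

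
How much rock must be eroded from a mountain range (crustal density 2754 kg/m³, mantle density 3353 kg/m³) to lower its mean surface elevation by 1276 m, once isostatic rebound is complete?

7140 m

Net drop Δ = e − u = e − e ρ_c/ρ_m = e (ρ_m − ρ_c)/ρ_m.
e = Δ ρ_m/(ρ_m − ρ_c) = 1276 m × 3353/599 = 7140 m.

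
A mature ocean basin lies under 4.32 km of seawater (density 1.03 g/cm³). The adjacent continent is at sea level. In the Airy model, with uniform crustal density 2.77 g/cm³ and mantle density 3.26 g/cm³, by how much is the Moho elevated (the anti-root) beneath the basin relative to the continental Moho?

15.3 km

In Airy isostatic equilibrium: replacing crust with seawater at the top is compensated by replacing crust with mantle at the base: d (ρ_c − ρ_w) = a (ρ_m − ρ_c).
a = d (ρ_c − ρ_w)/(ρ_m − ρ_c) = 4.32 km × 1.74/0.49 = 15.3 km.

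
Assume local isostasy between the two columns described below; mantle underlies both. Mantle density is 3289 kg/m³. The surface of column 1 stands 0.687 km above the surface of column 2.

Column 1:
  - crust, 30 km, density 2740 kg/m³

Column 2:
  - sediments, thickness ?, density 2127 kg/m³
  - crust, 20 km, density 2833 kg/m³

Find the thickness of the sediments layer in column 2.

4.38 km

Take the compensation level at the base of the deeper column (depth z_c below the surface of column 1) and equate Σ ρ_i t_i down to z_c; mantle fills any gap and the z_c terms cancel.
Column 1: 30×2740 + (z_c − 30)×3289
Column 2: 0.687×0 + x×2127 + 20×2833 + (z_c − 0.687 − 20 − x)×3289
The z_c×3289 term appears on both sides and cancels. Collect the known terms of each column as K = Σ(ρt)_known − 3289 × (depth of known layers): K_1 = 82200 − 3289×30 = −16470; K_2 = 56660 − 3289×(0.687 + 20) = −11379.543.
Balance: K_1 = K_2 − x×(3289 − 2127), so x = (K_2 − K_1)/(3289 − 2127) = 5090.46/1162 = 4.38 km.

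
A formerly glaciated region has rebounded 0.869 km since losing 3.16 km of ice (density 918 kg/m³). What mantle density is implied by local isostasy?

3340 kg/m³

ρ_m = ρ_ice t / u = 918 × 3.16 km/0.869 km = 3340 kg/m³.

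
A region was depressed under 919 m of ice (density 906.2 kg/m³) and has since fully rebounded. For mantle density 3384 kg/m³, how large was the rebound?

246 m

Removing the load lets mantle flow back in; uplift u satisfies ρ_ice t = ρ_m u.
u = t ρ_ice/ρ_m = 919 m × 906.2/3384 = 246 m.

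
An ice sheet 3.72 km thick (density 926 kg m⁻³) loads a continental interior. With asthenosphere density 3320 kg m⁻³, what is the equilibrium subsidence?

Isostatic balance requires: the ice load ρ_ice t is balanced by mantle displaced below, ρ_m s.
s = t ρ_ice / ρ_m = 3.72 km × 926/3320 = 1.04 km.

1.04 km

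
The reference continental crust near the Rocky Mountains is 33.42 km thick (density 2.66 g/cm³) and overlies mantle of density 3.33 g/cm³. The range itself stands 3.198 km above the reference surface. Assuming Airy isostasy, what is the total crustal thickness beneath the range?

49.3 km

Root depth r = h ρ_c / (ρ_m − ρ_c) = 3.198 km × 2.66 / 0.67 = 12.7 km.
Total thickness = T + h + r = 33.42 km + 3.198 km + 12.7 km = 49.3 km.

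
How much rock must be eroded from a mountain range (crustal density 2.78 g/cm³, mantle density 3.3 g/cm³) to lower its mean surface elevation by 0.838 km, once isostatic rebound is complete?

5.32 km

Net drop Δ = e − u = e − e ρ_c/ρ_m = e (ρ_m − ρ_c)/ρ_m.
e = Δ ρ_m/(ρ_m − ρ_c) = 0.838 km × 3.3/0.52 = 5.32 km.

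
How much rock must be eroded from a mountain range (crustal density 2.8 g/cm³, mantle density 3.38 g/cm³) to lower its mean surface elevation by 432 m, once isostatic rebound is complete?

Net drop Δ = e − u = e − e ρ_c/ρ_m = e (ρ_m − ρ_c)/ρ_m.
e = Δ ρ_m/(ρ_m − ρ_c) = 432 m × 3.38/0.58 = 2520 m.

2520 m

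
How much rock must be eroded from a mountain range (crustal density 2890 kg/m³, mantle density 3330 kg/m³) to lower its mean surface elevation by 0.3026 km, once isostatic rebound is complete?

2.29 km

Net drop Δ = e − u = e − e ρ_c/ρ_m = e (ρ_m − ρ_c)/ρ_m.
e = Δ ρ_m/(ρ_m − ρ_c) = 0.3026 km × 3330/440 = 2.29 km.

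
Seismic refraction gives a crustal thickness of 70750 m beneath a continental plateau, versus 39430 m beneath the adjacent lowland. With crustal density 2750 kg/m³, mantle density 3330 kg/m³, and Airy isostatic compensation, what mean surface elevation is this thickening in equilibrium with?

5460 m

Excess crust Δ = 70750 m − 39430 m = 31320 m, split between elevation h and root r with h + r = Δ.
Airy balance ρ_c h = (ρ_m − ρ_c) r gives r = h ρ_c/(ρ_m − ρ_c), so h (1 + ρ_c/(ρ_m − ρ_c)) = Δ, i.e. h = Δ (ρ_m − ρ_c)/ρ_m.
h = 31320 m × 580/3330 = 5460 m.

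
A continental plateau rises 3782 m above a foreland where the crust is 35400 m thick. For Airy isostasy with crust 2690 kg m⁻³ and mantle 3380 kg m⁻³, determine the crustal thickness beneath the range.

Root depth r = h ρ_c / (ρ_m − ρ_c) = 3782 m × 2690 / 690 = 14740 m.
Total thickness = T + h + r = 35400 m + 3782 m + 14740 m = 53900 m.

53900 m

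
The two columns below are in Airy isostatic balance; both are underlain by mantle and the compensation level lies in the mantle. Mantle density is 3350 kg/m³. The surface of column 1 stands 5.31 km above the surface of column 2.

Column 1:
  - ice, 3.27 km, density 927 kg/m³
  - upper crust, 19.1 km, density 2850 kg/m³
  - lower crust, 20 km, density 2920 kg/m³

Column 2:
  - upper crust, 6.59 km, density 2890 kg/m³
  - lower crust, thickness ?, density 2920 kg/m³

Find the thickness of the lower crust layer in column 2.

Take the compensation level at the base of the deeper column (depth z_c below the surface of column 1) and equate Σ ρ_i t_i down to z_c; mantle fills any gap and the z_c terms cancel.
Column 1: 3.27×927 + 19.1×2850 + 20×2920 + (z_c − 42.37)×3350
Column 2: 5.31×0 + 6.59×2890 + x×2920 + (z_c − 5.31 − 6.59 − x)×3350
The z_c×3350 term appears on both sides and cancels. Collect the known terms of each column as K = Σ(ρt)_known − 3350 × (depth of known layers): K_1 = 115866.29 − 3350×42.37 = −26073.21; K_2 = 19045.1 − 3350×(5.31 + 6.59) = −20819.9.
Balance: K_1 = K_2 − x×(3350 − 2920), so x = (K_2 − K_1)/(3350 − 2920) = 5253.31/430 = 12.2 km.

12.2 km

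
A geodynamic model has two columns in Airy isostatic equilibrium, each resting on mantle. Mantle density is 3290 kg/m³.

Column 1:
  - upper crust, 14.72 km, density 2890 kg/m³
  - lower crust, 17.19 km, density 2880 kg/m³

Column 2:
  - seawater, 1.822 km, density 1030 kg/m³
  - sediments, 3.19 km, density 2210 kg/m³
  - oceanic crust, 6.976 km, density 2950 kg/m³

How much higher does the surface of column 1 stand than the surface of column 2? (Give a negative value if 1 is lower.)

0.912 km

For any compensation level in the mantle, the mantle terms cancel and isostasy reduces to e = (Σt_1 − Σt_2) − (Σ(ρt)_1 − Σ(ρt)_2) / ρ_m.
Σt_1 = 31.91 km; Σt_2 = 11.988 km; Σ(ρt)_1 = 92048; Σ(ρt)_2 = 29505.76 (in km·kg/m³).
e = (31.91 − 11.988) − (92048 − 29505.76) / 3290 = 0.912 km.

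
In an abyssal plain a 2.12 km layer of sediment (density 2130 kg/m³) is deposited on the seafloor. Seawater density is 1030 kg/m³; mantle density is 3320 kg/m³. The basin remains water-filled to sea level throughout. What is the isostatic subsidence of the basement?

Submarine loading: the sediment displaces seawater, and the subsidence is in turn flooded, so s (ρ_m − ρ_w) = t (ρ_sed − ρ_w).
s = 2.12 km × (2130 − 1030) / (3320 − 1030) = 1.02 km.

1.02 km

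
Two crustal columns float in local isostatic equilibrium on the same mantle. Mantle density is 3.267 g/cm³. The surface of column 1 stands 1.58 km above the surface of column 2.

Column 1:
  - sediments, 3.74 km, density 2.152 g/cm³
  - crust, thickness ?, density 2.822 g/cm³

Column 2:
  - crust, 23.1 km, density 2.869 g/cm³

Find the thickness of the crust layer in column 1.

Take the compensation level at the base of the deeper column (depth z_c below the surface of column 1) and equate Σ ρ_i t_i down to z_c; mantle fills any gap and the z_c terms cancel.
Column 1: 3.74×2.152 + x×2.822 + (z_c − 3.74 − x)×3.267
Column 2: 1.58×0 + 23.1×2.869 + (z_c − 1.58 − 23.1)×3.267
The z_c×3.267 term appears on both sides and cancels. Collect the known terms of each column as K = Σ(ρt)_known − 3.267 × (depth of known layers): K_1 = 8.04848 − 3.267×3.74 = −4.1701; K_2 = 66.2739 − 3.267×(1.58 + 23.1) = −14.35566.
Balance: K_1 − x×(3.267 − 2.822) = K_2, so x = (K_1 − K_2)/(3.267 − 2.822) = 10.1856/0.445 = 22.9 km.

22.9 km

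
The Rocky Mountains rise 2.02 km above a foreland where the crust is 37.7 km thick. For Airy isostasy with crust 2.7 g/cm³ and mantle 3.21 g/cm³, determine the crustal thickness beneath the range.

Root depth r = h ρ_c / (ρ_m − ρ_c) = 2.02 km × 2.7 / 0.51 = 10.69 km.
Total thickness = T + h + r = 37.7 km + 2.02 km + 10.69 km = 50.4 km.

50.4 km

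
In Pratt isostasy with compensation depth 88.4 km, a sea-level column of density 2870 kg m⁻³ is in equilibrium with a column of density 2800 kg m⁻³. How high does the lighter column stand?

ρ_ref D = ρ (D + h) → h = D (ρ_ref − ρ)/ρ.
h = 88.4 km × (2870 − 2800)/2800 = 2.21 km.

2.21 km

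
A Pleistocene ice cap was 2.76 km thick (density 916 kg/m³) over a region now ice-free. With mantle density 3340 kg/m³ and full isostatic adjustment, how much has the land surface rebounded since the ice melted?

Removing the load lets mantle flow back in; uplift u satisfies ρ_ice t = ρ_m u.
u = t ρ_ice/ρ_m = 2.76 km × 916/3340 = 0.757 km.

0.757 km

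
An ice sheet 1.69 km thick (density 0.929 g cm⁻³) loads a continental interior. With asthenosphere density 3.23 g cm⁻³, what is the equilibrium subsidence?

0.486 km

Isostatic balance requires: the ice load ρ_ice t is balanced by mantle displaced below, ρ_m s.
s = t ρ_ice / ρ_m = 1.69 km × 0.929/3.23 = 0.486 km.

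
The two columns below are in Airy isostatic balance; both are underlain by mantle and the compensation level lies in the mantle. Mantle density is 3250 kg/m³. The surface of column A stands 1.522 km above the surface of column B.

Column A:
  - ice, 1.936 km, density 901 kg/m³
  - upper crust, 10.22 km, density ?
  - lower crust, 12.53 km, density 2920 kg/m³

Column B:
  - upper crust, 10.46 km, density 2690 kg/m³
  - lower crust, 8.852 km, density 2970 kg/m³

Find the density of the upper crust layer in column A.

2800 kg/m³

Take the compensation level at the base of the deeper column (depth z_c below the surface of column A) and equate Σ ρ_i t_i down to z_c; mantle fills any gap and the z_c terms cancel.
Column A: 1.936×901 + 10.22×ρ + 12.53×2920 + (z_c − 24.686)×3250
Column B: 1.522×0 + 10.46×2690 + 8.852×2970 + (z_c − 1.522 − 19.312)×3250
The z_c×3250 term appears on both sides and cancels. Collect the known terms of each column as K = Σ(ρt)_known − 3250 × (depth of known layers): K_A = 38331.936 − 3250×24.686 = −41897.564; K_B = 54427.84 − 3250×(1.522 + 19.312) = −13282.66.
Balance: K_A + 10.22×ρ = K_B, so ρ = (K_B − K_A)/10.22 = 28614.9/10.22 = 2800 kg/m³.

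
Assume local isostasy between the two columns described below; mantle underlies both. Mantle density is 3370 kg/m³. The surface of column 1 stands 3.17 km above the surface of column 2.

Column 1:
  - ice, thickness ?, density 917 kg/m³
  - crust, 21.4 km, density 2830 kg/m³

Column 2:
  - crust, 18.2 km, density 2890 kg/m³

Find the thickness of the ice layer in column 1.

Take the compensation level at the base of the deeper column (depth z_c below the surface of column 1) and equate Σ ρ_i t_i down to z_c; mantle fills any gap and the z_c terms cancel.
Column 1: x×917 + 21.4×2830 + (z_c − 21.4 − x)×3370
Column 2: 3.17×0 + 18.2×2890 + (z_c − 3.17 − 18.2)×3370
The z_c×3370 term appears on both sides and cancels. Collect the known terms of each column as K = Σ(ρt)_known − 3370 × (depth of known layers): K_1 = 60562 − 3370×21.4 = −11556; K_2 = 52598 − 3370×(3.17 + 18.2) = −19418.9.
Balance: K_1 − x×(3370 − 917) = K_2, so x = (K_1 − K_2)/(3370 − 917) = 7862.9/2453 = 3.21 km.

3.21 km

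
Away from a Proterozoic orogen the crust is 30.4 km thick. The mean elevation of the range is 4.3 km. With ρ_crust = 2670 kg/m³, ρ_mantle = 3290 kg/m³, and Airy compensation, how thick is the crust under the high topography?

53.2 km

Root depth r = h ρ_c / (ρ_m − ρ_c) = 4.3 km × 2670 / 620 = 18.52 km.
Total thickness = T + h + r = 30.4 km + 4.3 km + 18.52 km = 53.2 km.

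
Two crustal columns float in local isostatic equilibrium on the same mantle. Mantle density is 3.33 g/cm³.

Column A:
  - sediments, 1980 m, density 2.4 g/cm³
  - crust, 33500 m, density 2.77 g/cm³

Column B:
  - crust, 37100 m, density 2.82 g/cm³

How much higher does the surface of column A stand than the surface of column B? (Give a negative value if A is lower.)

For any compensation level in the mantle, the mantle terms cancel and isostasy reduces to e = (Σt_A − Σt_B) − (Σ(ρt)_A − Σ(ρt)_B) / ρ_m.
Σt_A = 35480 m; Σt_B = 37100 m; Σ(ρt)_A = 97547; Σ(ρt)_B = 104622 (in m·g/cm³).
e = (35480 − 37100) − (97547 − 104622) / 3.33 = 505 m.

505 m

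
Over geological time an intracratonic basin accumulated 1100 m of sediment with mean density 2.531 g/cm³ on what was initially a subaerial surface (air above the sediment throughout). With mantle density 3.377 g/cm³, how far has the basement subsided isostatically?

824 m

Subaerial load: s = t ρ_sed / ρ_m = 1100 m × 2.531/3.377 = 824 m.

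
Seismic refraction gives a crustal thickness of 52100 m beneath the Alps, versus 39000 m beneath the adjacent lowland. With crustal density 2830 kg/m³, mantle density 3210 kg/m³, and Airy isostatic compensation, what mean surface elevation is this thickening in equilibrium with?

1550 m

Excess crust Δ = 52100 m − 39000 m = 13100 m, split between elevation h and root r with h + r = Δ.
Airy balance ρ_c h = (ρ_m − ρ_c) r gives r = h ρ_c/(ρ_m − ρ_c), so h (1 + ρ_c/(ρ_m − ρ_c)) = Δ, i.e. h = Δ (ρ_m − ρ_c)/ρ_m.
h = 13100 m × 380/3210 = 1550 m.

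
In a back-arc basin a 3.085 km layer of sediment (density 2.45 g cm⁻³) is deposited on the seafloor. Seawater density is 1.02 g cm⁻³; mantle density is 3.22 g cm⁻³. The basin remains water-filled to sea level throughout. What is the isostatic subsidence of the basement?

Submarine loading: the sediment displaces seawater, and the subsidence is in turn flooded, so s (ρ_m − ρ_w) = t (ρ_sed − ρ_w).
s = 3.085 km × (2.45 − 1.02) / (3.22 − 1.02) = 2.01 km.

2.01 km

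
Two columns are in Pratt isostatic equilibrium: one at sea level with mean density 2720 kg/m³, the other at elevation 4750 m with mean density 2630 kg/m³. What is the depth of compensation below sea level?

ρ_ref D = ρ (D + h) → D (ρ_ref − ρ) = ρ h.
D = ρ h/(ρ_ref − ρ) = 2630 × 4750 m/(2720 − 2630) = 139000 m.

139000 m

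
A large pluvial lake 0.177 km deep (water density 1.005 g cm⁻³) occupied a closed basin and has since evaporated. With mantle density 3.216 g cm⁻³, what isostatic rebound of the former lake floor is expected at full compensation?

0.0553 km

u = d ρ_w/ρ_m = 0.177 km × 1.005/3.216 = 0.0553 km.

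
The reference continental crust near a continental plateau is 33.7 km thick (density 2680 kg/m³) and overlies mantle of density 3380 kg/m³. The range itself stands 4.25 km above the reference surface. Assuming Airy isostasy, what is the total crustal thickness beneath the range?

Root depth r = h ρ_c / (ρ_m − ρ_c) = 4.25 km × 2680 / 700 = 16.27 km.
Total thickness = T + h + r = 33.7 km + 4.25 km + 16.27 km = 54.2 km.

54.2 km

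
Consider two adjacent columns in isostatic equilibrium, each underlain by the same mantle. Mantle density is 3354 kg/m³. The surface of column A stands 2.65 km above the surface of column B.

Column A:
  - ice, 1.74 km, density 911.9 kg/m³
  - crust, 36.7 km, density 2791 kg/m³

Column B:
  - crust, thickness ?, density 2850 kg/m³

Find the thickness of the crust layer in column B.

Take the compensation level at the base of the deeper column (depth z_c below the surface of column A) and equate Σ ρ_i t_i down to z_c; mantle fills any gap and the z_c terms cancel.
Column A: 1.74×911.9 + 36.7×2791 + (z_c − 38.44)×3354
Column B: 2.65×0 + x×2850 + (z_c − 2.65 − 0 − x)×3354
The z_c×3354 term appears on both sides and cancels. Collect the known terms of each column as K = Σ(ρt)_known − 3354 × (depth of known layers): K_A = 104016.406 − 3354×38.44 = −24911.354; K_B = 0 − 3354×(2.65 + 0) = −8888.1.
Balance: K_A = K_B − x×(3354 − 2850), so x = (K_B − K_A)/(3354 − 2850) = 16023.3/504 = 31.8 km.

31.8 km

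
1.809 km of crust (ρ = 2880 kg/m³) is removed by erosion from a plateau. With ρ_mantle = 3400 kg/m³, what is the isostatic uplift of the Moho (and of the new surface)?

1.53 km

Unloading: uplift u = e ρ_c/ρ_m = 1.809 km × 2880/3400 = 1.53 km.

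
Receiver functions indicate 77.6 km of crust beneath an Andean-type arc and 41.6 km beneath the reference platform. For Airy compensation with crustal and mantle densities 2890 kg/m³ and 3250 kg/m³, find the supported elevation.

Excess crust Δ = 77.6 km − 41.6 km = 36 km, split between elevation h and root r with h + r = Δ.
Airy balance ρ_c h = (ρ_m − ρ_c) r gives r = h ρ_c/(ρ_m − ρ_c), so h (1 + ρ_c/(ρ_m − ρ_c)) = Δ, i.e. h = Δ (ρ_m − ρ_c)/ρ_m.
h = 36 km × 360/3250 = 3.99 km.

3.99 km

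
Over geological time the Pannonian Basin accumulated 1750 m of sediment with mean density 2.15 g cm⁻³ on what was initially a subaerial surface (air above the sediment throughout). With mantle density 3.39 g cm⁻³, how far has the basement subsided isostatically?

Subaerial load: s = t ρ_sed / ρ_m = 1750 m × 2.15/3.39 = 1110 m.

1110 m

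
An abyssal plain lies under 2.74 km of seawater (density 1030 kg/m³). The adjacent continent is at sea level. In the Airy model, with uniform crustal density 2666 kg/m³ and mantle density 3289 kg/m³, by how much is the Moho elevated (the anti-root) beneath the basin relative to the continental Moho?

By Archimedes' principle applied to the lithosphere: replacing crust with seawater at the top is compensated by replacing crust with mantle at the base: d (ρ_c − ρ_w) = a (ρ_m − ρ_c).
a = d (ρ_c − ρ_w)/(ρ_m − ρ_c) = 2.74 km × 1636/623 = 7.2 km.

7.2 km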